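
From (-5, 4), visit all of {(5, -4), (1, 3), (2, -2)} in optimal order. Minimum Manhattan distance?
18
(one optimal route: (-5, 4) → (1, 3) → (2, -2) → (5, -4))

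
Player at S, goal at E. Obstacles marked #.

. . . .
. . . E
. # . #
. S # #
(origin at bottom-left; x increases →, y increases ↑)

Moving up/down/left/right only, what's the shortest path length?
6
(one shortest path: (1, 0) → (0, 0) → (0, 1) → (0, 2) → (1, 2) → (2, 2) → (3, 2))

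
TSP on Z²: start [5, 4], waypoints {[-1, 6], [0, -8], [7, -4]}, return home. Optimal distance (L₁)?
44
(one optimal route: (5, 4) → (-1, 6) → (0, -8) → (7, -4) → (5, 4))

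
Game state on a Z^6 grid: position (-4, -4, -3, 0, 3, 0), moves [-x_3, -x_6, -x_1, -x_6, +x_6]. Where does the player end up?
(-5, -4, -4, 0, 3, -1)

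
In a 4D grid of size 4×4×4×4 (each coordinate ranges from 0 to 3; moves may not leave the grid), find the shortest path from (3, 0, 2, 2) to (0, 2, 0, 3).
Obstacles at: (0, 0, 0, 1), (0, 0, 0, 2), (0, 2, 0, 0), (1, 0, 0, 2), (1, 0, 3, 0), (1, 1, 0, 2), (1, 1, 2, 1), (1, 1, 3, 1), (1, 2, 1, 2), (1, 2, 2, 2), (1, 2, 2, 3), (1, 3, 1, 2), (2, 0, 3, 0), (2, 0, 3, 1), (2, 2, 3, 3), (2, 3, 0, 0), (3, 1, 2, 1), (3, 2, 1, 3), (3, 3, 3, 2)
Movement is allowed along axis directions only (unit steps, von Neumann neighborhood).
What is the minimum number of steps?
8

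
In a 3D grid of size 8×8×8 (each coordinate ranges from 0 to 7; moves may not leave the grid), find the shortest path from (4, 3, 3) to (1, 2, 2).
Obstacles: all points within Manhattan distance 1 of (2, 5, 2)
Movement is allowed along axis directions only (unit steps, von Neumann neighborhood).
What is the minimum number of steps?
5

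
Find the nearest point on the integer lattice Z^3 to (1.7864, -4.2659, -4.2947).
(2, -4, -4)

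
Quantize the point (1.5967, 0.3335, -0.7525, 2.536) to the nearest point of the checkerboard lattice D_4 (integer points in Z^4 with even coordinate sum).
(2, 0, -1, 3)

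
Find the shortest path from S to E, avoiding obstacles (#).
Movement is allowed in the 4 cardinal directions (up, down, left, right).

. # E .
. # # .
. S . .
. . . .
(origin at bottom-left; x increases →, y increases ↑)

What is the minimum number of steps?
5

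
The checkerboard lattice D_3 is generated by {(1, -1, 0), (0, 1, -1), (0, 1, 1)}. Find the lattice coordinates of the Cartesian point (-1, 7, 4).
-b₁ + b₂ + 5b₃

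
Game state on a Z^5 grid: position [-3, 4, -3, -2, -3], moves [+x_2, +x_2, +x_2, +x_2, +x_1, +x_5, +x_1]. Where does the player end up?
(-1, 8, -3, -2, -2)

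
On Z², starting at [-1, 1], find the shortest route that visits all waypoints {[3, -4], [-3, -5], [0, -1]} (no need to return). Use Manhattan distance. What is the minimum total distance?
16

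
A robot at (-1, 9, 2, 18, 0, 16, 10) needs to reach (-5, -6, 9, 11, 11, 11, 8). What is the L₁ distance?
51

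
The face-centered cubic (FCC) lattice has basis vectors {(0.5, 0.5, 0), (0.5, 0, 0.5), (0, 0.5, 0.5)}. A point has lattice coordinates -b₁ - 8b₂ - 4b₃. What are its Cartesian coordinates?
(-4.5, -2.5, -6)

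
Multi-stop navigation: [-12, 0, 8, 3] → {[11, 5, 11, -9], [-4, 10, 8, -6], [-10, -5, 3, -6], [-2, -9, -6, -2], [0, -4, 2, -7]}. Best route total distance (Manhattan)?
117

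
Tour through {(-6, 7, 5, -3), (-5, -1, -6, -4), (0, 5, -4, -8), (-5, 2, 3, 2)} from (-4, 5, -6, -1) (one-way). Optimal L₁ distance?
61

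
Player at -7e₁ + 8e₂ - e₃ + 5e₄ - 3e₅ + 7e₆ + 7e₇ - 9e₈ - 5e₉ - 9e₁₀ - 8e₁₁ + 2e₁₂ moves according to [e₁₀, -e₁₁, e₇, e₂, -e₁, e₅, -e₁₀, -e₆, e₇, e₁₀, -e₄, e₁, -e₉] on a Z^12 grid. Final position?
(-7, 9, -1, 4, -2, 6, 9, -9, -6, -8, -9, 2)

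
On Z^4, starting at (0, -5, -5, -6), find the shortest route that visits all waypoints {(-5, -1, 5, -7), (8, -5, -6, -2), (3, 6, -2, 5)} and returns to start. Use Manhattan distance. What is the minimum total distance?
94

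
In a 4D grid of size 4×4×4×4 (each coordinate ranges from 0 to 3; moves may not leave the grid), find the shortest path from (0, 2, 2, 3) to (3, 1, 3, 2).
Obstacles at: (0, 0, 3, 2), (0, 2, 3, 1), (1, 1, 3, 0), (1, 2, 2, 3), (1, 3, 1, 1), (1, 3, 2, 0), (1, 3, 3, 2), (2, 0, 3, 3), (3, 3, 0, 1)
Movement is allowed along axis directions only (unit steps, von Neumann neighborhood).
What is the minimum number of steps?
6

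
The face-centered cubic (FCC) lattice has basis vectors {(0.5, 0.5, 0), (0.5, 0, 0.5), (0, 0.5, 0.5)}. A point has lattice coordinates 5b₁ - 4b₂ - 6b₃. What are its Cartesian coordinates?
(0.5, -0.5, -5)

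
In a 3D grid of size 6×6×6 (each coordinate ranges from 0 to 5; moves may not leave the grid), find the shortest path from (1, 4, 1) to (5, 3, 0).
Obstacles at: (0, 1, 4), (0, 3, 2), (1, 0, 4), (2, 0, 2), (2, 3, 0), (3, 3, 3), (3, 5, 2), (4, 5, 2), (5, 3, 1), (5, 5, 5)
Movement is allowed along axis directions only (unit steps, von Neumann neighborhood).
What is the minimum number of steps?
6
(one shortest path: (1, 4, 1) → (2, 4, 1) → (3, 4, 1) → (4, 4, 1) → (5, 4, 1) → (5, 4, 0) → (5, 3, 0))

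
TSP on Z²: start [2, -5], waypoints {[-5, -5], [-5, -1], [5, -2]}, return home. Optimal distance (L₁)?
28
(one optimal route: (2, -5) → (-5, -5) → (-5, -1) → (5, -2) → (2, -5))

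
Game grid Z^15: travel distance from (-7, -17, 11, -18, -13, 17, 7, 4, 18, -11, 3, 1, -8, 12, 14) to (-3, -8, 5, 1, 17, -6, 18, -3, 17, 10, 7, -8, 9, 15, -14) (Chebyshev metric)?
30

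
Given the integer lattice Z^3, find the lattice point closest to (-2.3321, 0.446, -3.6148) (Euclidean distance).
(-2, 0, -4)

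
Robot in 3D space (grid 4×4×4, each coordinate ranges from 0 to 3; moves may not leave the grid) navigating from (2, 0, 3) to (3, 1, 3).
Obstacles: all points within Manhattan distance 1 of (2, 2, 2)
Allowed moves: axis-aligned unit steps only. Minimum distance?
2
(one shortest path: (2, 0, 3) → (3, 0, 3) → (3, 1, 3))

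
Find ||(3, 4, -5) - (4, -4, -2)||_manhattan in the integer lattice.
12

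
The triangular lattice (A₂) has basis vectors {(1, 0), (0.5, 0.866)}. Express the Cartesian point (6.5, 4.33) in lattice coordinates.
4b₁ + 5b₂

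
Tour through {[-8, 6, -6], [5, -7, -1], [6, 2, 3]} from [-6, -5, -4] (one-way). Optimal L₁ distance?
56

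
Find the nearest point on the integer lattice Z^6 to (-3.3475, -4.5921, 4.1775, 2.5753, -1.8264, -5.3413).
(-3, -5, 4, 3, -2, -5)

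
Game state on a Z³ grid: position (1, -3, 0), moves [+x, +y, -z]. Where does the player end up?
(2, -2, -1)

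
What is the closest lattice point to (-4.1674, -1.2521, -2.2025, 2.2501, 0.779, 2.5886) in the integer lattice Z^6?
(-4, -1, -2, 2, 1, 3)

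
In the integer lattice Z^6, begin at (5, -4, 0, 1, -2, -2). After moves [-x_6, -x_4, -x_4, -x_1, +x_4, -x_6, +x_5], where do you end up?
(4, -4, 0, 0, -1, -4)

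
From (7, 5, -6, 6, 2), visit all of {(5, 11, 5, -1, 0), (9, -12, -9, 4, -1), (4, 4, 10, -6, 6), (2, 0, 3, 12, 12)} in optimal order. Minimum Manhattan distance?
135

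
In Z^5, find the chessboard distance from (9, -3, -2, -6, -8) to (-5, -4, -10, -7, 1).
14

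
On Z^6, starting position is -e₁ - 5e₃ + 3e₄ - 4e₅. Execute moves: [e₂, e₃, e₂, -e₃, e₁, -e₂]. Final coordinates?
(0, 1, -5, 3, -4, 0)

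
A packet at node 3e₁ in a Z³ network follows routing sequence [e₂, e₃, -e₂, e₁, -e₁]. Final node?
(3, 0, 1)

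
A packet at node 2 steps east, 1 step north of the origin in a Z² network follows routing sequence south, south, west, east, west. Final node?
(1, -1)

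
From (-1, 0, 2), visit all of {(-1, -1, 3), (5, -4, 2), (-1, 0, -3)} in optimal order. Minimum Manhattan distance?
22
(one optimal route: (-1, 0, 2) → (-1, 0, -3) → (-1, -1, 3) → (5, -4, 2))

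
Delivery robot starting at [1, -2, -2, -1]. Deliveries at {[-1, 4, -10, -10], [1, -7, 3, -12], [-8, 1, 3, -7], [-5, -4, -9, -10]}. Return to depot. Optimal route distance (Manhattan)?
104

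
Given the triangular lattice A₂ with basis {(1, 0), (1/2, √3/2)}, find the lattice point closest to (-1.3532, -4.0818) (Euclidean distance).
(-1.5, -4.33)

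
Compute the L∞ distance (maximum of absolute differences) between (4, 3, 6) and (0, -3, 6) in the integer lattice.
6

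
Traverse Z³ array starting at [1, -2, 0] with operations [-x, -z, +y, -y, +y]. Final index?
(0, -1, -1)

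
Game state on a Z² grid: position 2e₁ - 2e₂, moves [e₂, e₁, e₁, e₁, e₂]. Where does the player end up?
(5, 0)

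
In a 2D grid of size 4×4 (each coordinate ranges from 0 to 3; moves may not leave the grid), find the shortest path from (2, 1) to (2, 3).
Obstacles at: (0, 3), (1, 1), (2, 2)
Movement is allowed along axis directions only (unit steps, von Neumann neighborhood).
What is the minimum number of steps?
4
(one shortest path: (2, 1) → (3, 1) → (3, 2) → (3, 3) → (2, 3))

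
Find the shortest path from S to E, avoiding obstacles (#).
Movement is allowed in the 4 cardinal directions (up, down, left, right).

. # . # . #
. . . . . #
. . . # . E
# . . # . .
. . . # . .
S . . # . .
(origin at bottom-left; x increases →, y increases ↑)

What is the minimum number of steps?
10
(one shortest path: (0, 0) → (1, 0) → (2, 0) → (2, 1) → (2, 2) → (2, 3) → (2, 4) → (3, 4) → (4, 4) → (4, 3) → (5, 3))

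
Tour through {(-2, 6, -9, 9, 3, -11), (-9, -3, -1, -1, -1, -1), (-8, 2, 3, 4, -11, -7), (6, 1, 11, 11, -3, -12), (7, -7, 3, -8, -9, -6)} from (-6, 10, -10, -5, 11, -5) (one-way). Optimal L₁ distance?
197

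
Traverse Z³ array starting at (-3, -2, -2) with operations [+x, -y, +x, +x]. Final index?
(0, -3, -2)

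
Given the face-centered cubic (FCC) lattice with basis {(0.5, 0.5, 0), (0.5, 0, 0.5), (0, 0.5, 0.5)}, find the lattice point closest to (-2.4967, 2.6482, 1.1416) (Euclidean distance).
(-2.5, 2.5, 1)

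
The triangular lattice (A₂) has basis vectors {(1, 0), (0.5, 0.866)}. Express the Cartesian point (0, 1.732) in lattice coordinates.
-b₁ + 2b₂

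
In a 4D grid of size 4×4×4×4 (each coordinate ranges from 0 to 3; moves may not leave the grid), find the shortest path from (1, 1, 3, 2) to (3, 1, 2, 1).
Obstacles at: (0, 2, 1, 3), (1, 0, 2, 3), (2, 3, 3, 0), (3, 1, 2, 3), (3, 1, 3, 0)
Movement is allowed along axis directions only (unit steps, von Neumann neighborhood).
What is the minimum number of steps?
4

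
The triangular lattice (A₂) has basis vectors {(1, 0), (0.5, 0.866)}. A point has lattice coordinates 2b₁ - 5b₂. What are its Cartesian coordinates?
(-0.5, -4.33)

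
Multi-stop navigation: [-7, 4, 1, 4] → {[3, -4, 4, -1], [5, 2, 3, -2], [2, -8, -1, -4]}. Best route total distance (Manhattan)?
45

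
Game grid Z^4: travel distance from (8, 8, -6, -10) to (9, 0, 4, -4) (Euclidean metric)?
14.1774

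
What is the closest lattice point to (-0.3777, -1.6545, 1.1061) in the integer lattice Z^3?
(0, -2, 1)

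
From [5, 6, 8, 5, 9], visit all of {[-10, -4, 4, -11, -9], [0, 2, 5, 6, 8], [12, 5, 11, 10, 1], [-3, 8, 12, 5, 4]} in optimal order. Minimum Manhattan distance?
123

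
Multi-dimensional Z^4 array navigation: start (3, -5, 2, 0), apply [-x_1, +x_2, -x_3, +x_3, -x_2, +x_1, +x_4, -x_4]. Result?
(3, -5, 2, 0)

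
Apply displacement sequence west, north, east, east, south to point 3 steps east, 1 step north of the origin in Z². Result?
(4, 1)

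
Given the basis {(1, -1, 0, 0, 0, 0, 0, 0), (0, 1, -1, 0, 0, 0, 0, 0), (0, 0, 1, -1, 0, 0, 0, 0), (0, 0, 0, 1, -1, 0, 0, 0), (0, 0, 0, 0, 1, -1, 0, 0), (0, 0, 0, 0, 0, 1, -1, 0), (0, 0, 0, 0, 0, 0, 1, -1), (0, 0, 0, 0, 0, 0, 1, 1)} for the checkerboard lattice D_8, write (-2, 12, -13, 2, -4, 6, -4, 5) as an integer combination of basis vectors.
-2b₁ + 10b₂ - 3b₃ - b₄ - 5b₅ + b₆ - 4b₇ + b₈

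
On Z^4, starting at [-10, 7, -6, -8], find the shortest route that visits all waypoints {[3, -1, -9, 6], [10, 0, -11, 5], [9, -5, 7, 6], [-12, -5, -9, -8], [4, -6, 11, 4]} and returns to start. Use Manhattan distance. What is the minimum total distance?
152
(one optimal route: (-10, 7, -6, -8) → (3, -1, -9, 6) → (10, 0, -11, 5) → (9, -5, 7, 6) → (4, -6, 11, 4) → (-12, -5, -9, -8) → (-10, 7, -6, -8))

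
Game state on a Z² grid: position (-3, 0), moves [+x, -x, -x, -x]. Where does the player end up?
(-5, 0)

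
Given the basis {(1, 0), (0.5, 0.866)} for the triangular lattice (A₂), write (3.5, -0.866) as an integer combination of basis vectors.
4b₁ - b₂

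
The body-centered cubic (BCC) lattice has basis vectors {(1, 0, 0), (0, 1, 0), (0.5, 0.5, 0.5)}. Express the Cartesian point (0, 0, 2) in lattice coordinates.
-2b₁ - 2b₂ + 4b₃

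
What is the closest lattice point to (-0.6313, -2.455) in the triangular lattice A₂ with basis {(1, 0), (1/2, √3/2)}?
(-0.5, -2.598)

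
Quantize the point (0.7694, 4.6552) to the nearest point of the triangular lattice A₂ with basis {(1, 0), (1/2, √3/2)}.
(0.5, 4.33)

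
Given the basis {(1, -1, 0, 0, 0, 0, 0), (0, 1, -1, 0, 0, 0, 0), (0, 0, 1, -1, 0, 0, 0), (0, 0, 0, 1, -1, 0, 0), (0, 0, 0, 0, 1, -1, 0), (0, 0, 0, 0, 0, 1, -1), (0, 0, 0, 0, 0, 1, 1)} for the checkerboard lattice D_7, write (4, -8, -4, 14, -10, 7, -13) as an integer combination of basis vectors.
4b₁ - 4b₂ - 8b₃ + 6b₄ - 4b₅ + 8b₆ - 5b₇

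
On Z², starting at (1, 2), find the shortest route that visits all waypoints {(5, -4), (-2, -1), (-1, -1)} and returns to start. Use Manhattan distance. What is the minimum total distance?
26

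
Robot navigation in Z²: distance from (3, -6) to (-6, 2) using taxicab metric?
17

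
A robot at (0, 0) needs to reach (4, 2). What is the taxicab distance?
6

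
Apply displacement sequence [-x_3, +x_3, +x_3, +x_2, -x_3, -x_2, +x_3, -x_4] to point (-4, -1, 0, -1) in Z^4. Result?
(-4, -1, 1, -2)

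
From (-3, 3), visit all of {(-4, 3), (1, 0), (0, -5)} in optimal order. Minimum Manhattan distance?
15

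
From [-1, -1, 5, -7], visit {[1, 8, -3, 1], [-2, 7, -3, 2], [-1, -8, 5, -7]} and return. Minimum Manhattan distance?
72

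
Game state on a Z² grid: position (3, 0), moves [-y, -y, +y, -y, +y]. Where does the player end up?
(3, -1)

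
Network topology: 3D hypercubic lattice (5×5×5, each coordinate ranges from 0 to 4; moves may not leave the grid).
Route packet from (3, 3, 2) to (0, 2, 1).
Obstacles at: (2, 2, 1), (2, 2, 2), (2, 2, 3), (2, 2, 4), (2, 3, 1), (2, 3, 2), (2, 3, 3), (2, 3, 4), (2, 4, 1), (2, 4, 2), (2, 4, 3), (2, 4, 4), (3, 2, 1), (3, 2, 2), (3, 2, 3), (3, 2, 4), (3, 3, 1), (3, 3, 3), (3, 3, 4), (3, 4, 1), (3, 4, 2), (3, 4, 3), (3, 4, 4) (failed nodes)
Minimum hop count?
9
(one shortest path: (3, 3, 2) → (4, 3, 2) → (4, 2, 2) → (4, 1, 2) → (3, 1, 2) → (2, 1, 2) → (1, 1, 2) → (0, 1, 2) → (0, 2, 2) → (0, 2, 1))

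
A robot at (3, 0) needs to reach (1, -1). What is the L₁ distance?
3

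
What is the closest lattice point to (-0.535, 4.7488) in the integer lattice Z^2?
(-1, 5)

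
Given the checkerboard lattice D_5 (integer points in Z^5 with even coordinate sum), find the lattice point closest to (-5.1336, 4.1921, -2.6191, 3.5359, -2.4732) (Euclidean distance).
(-5, 4, -3, 4, -2)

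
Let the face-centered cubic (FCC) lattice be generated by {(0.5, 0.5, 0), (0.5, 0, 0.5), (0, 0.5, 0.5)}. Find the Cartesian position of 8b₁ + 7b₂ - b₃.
(7.5, 3.5, 3)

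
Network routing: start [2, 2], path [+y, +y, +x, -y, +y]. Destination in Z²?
(3, 4)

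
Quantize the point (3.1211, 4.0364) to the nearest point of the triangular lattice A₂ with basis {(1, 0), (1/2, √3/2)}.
(3.5, 4.33)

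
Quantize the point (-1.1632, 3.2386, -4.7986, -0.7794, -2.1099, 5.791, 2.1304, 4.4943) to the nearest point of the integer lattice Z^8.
(-1, 3, -5, -1, -2, 6, 2, 4)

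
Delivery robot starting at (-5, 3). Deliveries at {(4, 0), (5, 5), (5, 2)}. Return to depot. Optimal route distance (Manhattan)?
30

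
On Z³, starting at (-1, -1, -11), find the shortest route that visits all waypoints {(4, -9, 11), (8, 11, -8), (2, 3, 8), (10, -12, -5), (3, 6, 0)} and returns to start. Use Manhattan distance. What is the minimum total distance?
124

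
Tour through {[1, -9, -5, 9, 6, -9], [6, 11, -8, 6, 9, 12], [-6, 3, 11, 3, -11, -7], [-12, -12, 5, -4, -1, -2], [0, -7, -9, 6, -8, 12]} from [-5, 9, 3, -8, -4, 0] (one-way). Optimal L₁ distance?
229
(one optimal route: (-5, 9, 3, -8, -4, 0) → (-6, 3, 11, 3, -11, -7) → (-12, -12, 5, -4, -1, -2) → (1, -9, -5, 9, 6, -9) → (0, -7, -9, 6, -8, 12) → (6, 11, -8, 6, 9, 12))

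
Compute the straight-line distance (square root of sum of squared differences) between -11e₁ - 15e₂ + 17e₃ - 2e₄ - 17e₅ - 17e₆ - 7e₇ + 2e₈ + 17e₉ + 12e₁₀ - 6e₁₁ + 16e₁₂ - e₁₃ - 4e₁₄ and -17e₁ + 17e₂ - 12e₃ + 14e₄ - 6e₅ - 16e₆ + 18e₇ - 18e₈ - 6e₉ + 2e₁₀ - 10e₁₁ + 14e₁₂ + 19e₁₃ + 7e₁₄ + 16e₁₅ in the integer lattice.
68.775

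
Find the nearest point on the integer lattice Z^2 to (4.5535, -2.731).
(5, -3)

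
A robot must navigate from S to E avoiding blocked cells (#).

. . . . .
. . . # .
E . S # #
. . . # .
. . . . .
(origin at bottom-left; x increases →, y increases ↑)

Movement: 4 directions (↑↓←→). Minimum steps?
2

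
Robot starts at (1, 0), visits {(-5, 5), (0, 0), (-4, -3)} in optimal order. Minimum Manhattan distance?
17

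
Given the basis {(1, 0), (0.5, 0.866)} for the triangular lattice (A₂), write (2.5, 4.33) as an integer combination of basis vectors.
5b₂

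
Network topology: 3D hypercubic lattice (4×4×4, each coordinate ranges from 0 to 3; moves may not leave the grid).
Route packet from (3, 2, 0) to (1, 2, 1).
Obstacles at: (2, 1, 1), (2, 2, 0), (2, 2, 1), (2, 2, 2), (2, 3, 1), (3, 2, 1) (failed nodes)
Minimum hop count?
5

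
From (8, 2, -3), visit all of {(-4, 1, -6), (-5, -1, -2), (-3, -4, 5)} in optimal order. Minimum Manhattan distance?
35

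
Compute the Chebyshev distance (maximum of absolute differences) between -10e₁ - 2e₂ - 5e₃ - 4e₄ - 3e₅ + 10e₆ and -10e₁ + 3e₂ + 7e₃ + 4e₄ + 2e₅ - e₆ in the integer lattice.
12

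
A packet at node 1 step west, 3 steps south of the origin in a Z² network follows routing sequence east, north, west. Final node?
(-1, -2)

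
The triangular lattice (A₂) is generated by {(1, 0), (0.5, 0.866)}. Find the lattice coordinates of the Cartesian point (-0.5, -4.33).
2b₁ - 5b₂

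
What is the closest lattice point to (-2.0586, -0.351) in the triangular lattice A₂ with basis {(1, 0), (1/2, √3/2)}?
(-2, 0)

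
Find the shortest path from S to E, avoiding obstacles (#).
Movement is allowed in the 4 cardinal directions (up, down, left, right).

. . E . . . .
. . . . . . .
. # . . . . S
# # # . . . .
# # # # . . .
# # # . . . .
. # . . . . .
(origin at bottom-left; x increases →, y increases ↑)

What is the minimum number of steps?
6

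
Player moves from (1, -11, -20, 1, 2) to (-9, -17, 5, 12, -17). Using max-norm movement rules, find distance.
25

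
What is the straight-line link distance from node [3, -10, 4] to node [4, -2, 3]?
8.12404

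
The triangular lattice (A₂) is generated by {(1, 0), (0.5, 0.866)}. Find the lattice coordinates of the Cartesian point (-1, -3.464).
b₁ - 4b₂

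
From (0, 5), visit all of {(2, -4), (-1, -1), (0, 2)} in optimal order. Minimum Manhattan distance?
13
(one optimal route: (0, 5) → (0, 2) → (-1, -1) → (2, -4))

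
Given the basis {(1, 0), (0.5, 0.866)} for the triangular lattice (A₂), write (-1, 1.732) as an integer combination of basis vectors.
-2b₁ + 2b₂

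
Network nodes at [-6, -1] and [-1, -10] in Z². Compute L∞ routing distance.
9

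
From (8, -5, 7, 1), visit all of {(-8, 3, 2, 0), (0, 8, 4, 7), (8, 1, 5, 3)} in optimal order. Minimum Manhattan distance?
52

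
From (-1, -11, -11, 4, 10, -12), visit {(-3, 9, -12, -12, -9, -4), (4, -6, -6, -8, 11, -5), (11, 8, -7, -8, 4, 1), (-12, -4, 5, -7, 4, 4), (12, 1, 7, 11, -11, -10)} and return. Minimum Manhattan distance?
320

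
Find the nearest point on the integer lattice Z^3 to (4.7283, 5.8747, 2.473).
(5, 6, 2)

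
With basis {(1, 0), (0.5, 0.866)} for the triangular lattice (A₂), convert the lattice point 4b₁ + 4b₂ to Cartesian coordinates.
(6, 3.464)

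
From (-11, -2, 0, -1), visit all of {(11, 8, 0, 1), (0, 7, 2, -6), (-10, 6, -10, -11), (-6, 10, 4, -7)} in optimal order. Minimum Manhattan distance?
88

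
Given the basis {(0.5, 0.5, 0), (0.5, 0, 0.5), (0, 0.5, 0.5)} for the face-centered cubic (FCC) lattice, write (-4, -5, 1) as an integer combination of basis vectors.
-10b₁ + 2b₂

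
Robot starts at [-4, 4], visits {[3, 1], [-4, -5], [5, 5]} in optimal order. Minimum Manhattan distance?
28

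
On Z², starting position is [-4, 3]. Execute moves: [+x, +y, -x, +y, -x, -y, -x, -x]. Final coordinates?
(-7, 4)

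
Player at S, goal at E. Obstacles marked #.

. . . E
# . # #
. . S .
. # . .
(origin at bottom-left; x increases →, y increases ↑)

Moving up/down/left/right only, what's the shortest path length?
5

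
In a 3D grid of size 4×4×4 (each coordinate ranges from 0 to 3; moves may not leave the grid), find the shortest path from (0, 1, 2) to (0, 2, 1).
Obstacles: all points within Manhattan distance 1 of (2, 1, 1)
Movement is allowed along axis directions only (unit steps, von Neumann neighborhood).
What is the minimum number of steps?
2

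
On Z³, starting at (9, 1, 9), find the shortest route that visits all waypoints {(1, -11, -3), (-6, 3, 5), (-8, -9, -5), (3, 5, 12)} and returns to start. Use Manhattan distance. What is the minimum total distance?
100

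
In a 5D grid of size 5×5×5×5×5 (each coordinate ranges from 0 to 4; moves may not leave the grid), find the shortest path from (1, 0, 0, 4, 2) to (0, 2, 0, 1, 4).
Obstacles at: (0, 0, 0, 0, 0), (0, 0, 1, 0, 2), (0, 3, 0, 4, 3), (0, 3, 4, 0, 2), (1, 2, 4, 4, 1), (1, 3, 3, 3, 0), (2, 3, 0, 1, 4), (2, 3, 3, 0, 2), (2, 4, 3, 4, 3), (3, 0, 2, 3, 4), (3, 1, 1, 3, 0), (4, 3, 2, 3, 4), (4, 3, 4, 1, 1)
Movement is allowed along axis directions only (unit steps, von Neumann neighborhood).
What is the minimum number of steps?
8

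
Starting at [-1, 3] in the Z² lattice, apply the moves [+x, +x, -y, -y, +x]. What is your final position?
(2, 1)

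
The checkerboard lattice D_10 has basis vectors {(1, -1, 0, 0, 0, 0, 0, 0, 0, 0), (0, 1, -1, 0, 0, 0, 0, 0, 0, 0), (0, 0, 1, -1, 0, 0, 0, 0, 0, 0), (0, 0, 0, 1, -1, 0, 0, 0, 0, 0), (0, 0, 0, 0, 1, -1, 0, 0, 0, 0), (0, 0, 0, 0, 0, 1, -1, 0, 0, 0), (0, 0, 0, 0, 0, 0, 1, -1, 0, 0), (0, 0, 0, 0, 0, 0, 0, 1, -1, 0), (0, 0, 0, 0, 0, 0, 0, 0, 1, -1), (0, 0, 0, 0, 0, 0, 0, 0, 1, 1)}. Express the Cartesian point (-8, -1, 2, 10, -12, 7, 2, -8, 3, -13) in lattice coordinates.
-8b₁ - 9b₂ - 7b₃ + 3b₄ - 9b₅ - 2b₆ - 8b₈ + 4b₉ - 9b₁₀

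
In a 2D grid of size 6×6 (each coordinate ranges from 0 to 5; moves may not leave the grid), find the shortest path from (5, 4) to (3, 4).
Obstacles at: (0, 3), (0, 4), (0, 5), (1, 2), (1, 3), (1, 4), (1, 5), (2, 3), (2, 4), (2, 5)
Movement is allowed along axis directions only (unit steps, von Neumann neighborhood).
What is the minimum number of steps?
2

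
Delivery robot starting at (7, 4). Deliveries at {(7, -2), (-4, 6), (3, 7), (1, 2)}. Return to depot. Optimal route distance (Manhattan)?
40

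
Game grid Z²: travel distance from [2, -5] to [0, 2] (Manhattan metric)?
9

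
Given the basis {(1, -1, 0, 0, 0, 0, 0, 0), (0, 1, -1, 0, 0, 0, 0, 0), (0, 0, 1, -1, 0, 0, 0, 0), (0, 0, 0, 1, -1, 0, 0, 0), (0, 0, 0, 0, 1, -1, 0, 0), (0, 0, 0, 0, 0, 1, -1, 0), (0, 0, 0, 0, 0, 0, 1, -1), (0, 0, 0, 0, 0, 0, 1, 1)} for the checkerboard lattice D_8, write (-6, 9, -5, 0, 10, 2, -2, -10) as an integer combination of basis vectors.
-6b₁ + 3b₂ - 2b₃ - 2b₄ + 8b₅ + 10b₆ + 9b₇ - b₈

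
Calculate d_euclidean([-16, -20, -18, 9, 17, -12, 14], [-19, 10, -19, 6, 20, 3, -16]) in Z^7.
45.31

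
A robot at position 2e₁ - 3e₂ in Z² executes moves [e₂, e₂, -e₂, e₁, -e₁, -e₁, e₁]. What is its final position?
(2, -2)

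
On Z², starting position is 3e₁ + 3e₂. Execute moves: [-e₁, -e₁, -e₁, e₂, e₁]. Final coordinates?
(1, 4)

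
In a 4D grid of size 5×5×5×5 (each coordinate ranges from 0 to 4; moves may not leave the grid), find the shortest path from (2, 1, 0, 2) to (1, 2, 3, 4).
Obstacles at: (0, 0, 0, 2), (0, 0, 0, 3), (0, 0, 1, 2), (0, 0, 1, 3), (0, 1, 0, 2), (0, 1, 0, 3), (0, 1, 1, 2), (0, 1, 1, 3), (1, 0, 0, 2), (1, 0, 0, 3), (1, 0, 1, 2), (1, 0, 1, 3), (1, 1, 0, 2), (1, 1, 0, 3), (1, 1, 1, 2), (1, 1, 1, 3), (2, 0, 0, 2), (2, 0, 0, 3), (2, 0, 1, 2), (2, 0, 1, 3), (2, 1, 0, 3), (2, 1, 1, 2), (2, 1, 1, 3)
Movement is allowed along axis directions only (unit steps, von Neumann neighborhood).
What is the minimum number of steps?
7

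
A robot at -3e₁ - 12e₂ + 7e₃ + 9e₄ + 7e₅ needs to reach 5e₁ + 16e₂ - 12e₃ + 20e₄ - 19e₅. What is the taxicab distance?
92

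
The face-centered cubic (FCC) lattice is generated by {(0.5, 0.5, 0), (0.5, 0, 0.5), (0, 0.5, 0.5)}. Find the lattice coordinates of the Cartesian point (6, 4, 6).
4b₁ + 8b₂ + 4b₃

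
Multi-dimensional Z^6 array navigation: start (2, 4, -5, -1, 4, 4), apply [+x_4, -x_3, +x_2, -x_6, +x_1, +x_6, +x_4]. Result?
(3, 5, -6, 1, 4, 4)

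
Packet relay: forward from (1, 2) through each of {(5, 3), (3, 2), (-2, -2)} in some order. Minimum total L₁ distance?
17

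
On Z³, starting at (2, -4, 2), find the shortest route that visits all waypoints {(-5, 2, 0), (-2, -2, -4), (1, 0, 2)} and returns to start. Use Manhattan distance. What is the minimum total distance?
38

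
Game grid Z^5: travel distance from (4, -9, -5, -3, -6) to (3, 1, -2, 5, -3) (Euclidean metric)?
13.5277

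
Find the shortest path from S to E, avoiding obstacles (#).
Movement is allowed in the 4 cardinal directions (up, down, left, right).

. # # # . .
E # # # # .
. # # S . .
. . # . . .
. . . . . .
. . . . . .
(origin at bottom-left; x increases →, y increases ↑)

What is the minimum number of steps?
8
(one shortest path: (3, 3) → (3, 2) → (3, 1) → (2, 1) → (1, 1) → (0, 1) → (0, 2) → (0, 3) → (0, 4))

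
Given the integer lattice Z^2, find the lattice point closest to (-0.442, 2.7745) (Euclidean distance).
(0, 3)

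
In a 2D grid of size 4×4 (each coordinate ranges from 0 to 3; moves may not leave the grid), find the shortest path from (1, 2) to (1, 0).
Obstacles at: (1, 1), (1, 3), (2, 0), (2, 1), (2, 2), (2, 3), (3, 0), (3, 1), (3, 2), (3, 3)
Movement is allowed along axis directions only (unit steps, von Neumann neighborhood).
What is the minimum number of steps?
4
(one shortest path: (1, 2) → (0, 2) → (0, 1) → (0, 0) → (1, 0))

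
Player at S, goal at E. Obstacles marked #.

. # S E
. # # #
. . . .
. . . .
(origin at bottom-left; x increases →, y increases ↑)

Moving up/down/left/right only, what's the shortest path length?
1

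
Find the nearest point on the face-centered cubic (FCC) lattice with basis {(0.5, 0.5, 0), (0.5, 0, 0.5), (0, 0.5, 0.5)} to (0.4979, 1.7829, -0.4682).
(0.5, 2, -0.5)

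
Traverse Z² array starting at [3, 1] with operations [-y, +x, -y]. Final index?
(4, -1)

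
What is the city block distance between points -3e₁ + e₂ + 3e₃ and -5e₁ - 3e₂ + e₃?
8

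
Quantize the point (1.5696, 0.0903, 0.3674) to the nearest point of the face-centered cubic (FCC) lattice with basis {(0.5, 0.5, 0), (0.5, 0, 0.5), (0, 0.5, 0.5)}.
(1.5, 0, 0.5)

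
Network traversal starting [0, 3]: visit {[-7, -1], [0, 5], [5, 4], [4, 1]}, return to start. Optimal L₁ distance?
36
(one optimal route: (0, 3) → (-7, -1) → (4, 1) → (5, 4) → (0, 5) → (0, 3))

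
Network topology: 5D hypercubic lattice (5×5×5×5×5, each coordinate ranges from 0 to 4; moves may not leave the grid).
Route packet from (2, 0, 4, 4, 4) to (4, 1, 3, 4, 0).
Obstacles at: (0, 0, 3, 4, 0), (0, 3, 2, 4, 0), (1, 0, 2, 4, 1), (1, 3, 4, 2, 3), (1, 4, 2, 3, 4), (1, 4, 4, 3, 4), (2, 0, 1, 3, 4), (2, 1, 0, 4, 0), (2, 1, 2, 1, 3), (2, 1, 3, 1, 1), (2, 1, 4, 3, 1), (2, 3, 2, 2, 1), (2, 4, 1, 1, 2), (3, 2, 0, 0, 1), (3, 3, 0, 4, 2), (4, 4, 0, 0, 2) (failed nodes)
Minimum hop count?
8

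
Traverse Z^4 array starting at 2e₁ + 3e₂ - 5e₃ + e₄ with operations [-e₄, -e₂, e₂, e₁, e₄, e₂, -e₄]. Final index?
(3, 4, -5, 0)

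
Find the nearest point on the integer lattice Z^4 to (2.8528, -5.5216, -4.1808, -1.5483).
(3, -6, -4, -2)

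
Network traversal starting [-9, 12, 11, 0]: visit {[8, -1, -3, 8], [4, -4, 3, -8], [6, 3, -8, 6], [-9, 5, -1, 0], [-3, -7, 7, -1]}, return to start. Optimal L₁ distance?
142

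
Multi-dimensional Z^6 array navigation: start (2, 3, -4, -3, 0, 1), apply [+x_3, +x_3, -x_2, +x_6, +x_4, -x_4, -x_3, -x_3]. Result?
(2, 2, -4, -3, 0, 2)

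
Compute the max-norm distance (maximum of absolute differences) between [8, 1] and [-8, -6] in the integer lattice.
16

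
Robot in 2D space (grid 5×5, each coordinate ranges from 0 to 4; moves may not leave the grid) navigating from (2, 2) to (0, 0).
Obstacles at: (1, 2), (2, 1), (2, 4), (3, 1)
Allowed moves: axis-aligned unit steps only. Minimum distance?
6
(one shortest path: (2, 2) → (2, 3) → (1, 3) → (0, 3) → (0, 2) → (0, 1) → (0, 0))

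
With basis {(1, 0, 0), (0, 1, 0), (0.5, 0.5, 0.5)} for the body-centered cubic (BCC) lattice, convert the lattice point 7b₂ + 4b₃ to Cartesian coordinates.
(2, 9, 2)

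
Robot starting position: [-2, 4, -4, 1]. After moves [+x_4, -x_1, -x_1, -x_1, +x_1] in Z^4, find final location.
(-4, 4, -4, 2)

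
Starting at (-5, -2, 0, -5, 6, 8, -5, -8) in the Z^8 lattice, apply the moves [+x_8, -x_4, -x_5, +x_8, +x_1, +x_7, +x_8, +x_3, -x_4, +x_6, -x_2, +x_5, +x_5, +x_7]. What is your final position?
(-4, -3, 1, -7, 7, 9, -3, -5)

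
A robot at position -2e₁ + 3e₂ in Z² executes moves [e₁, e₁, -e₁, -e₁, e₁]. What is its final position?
(-1, 3)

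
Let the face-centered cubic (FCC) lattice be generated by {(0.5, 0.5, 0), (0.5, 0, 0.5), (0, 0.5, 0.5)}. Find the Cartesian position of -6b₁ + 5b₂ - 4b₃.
(-0.5, -5, 0.5)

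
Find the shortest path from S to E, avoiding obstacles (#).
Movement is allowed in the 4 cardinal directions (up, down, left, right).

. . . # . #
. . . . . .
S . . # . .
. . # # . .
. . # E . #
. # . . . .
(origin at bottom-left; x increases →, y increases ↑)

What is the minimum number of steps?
9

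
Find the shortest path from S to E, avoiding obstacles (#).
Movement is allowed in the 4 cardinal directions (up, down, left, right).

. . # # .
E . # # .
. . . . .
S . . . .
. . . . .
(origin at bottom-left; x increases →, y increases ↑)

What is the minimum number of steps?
2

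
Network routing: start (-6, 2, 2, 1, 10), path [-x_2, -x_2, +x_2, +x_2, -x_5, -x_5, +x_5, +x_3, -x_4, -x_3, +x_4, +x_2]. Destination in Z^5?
(-6, 3, 2, 1, 9)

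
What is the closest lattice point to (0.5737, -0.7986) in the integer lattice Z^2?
(1, -1)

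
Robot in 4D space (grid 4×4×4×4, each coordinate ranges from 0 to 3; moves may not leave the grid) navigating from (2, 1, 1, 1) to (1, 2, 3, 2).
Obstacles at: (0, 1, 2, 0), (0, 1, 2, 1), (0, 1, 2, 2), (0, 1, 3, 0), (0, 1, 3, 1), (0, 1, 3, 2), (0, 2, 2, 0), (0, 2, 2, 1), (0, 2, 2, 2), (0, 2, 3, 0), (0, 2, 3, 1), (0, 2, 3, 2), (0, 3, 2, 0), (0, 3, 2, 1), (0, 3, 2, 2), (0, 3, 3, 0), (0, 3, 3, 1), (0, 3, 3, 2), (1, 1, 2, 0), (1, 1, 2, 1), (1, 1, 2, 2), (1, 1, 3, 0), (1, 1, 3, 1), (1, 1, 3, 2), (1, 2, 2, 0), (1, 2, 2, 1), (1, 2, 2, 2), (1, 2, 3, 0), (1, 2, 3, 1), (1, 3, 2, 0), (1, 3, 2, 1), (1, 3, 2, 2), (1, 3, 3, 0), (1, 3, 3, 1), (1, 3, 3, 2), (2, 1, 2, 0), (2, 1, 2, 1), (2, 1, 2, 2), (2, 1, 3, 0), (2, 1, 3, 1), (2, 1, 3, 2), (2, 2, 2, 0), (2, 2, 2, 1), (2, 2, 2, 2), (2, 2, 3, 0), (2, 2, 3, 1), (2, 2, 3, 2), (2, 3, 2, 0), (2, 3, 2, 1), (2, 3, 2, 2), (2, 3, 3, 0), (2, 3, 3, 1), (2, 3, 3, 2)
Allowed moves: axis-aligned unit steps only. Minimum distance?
7
(one shortest path: (2, 1, 1, 1) → (1, 1, 1, 1) → (1, 2, 1, 1) → (1, 2, 1, 2) → (1, 2, 1, 3) → (1, 2, 2, 3) → (1, 2, 3, 3) → (1, 2, 3, 2))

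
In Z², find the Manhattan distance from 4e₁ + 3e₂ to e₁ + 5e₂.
5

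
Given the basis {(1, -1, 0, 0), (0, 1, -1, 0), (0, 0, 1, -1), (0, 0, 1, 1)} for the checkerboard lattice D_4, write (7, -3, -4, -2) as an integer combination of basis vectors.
7b₁ + 4b₂ + b₃ - b₄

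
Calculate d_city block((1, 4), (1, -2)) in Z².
6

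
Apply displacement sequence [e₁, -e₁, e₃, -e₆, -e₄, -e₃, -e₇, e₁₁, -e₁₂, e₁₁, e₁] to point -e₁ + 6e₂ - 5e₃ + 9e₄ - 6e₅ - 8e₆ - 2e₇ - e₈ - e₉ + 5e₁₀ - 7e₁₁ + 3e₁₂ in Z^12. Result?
(0, 6, -5, 8, -6, -9, -3, -1, -1, 5, -5, 2)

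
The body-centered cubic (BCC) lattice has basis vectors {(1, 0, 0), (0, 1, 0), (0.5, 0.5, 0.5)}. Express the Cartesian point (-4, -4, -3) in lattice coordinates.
-b₁ - b₂ - 6b₃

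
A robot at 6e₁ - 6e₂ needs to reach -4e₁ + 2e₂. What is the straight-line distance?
12.8062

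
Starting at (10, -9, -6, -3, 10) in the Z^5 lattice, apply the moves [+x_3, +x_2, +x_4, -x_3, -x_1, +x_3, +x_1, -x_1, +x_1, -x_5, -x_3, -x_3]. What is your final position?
(10, -8, -7, -2, 9)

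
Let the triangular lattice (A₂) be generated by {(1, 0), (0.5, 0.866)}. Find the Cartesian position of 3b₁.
(3, 0)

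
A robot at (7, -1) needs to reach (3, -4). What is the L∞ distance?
4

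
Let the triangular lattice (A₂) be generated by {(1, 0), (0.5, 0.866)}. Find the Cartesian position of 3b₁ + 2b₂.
(4, 1.732)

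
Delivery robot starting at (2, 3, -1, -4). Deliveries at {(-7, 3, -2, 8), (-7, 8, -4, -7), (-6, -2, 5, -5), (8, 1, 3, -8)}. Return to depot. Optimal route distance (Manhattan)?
104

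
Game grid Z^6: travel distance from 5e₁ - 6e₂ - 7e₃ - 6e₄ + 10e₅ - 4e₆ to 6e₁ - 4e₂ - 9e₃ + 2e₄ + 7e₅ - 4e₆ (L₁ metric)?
16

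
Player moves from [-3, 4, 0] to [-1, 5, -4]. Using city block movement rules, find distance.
7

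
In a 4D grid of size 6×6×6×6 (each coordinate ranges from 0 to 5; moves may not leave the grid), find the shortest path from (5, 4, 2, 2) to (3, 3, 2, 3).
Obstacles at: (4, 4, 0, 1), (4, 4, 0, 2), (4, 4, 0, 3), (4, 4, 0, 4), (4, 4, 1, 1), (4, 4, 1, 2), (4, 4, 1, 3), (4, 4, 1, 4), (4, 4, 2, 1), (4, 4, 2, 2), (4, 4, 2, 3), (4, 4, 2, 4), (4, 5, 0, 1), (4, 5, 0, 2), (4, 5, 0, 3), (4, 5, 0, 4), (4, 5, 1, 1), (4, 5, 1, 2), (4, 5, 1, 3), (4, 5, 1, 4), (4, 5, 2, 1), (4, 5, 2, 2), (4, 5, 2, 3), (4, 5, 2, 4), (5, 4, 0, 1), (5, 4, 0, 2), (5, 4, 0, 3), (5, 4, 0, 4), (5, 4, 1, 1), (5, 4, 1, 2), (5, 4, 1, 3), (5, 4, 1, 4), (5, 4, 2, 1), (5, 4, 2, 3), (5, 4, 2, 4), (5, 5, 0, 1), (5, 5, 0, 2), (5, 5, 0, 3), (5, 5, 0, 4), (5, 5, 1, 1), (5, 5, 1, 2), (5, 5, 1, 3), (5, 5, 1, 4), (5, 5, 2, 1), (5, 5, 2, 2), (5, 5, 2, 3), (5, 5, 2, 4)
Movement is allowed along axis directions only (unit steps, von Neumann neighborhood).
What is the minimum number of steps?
4
(one shortest path: (5, 4, 2, 2) → (5, 3, 2, 2) → (4, 3, 2, 2) → (3, 3, 2, 2) → (3, 3, 2, 3))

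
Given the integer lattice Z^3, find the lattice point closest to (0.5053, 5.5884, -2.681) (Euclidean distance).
(1, 6, -3)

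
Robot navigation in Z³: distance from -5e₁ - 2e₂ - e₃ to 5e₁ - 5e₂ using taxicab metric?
14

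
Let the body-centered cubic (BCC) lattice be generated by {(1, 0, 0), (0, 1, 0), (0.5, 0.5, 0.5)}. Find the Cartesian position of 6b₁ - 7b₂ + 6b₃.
(9, -4, 3)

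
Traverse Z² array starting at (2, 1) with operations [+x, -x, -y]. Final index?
(2, 0)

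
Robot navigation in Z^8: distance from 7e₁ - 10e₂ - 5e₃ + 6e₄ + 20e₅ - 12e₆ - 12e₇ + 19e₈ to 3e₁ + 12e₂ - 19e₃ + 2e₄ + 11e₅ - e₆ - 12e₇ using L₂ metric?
35.7071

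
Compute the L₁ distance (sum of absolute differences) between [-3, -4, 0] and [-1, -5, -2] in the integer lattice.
5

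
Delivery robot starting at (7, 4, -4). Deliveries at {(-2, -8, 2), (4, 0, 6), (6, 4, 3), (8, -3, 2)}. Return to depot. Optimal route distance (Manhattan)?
64
(one optimal route: (7, 4, -4) → (6, 4, 3) → (4, 0, 6) → (-2, -8, 2) → (8, -3, 2) → (7, 4, -4))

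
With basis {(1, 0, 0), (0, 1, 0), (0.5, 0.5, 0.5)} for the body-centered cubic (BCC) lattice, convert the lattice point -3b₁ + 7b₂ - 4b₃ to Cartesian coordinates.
(-5, 5, -2)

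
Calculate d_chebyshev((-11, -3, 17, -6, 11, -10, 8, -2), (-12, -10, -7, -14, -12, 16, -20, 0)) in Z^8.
28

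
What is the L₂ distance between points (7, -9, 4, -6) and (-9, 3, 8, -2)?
20.7846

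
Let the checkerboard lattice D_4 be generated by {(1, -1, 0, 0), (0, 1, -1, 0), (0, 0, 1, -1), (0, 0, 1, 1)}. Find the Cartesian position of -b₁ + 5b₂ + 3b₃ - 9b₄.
(-1, 6, -11, -12)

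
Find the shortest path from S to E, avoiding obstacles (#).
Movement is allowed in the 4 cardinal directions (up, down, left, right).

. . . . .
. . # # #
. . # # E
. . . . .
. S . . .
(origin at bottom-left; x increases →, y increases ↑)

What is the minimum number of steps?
5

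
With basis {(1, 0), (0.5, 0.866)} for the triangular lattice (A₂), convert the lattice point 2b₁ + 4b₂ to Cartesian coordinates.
(4, 3.464)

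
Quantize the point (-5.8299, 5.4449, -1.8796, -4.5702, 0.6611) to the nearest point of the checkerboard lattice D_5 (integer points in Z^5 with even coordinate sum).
(-6, 6, -2, -5, 1)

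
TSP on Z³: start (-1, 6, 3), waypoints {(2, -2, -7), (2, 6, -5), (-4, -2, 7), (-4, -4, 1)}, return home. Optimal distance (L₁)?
60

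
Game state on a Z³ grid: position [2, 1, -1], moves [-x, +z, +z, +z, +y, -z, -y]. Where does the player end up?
(1, 1, 1)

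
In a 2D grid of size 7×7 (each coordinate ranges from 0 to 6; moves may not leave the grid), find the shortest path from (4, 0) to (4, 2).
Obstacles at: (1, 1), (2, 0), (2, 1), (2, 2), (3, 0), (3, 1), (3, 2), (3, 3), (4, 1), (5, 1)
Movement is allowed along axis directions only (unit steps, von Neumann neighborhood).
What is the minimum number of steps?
6
(one shortest path: (4, 0) → (5, 0) → (6, 0) → (6, 1) → (6, 2) → (5, 2) → (4, 2))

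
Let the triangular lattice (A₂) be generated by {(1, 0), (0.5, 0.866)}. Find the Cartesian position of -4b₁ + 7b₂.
(-0.5, 6.062)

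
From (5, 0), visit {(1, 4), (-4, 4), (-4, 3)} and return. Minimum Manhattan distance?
26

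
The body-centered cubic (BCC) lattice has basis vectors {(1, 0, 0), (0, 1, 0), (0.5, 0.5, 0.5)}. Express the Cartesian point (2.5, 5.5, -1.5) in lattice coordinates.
4b₁ + 7b₂ - 3b₃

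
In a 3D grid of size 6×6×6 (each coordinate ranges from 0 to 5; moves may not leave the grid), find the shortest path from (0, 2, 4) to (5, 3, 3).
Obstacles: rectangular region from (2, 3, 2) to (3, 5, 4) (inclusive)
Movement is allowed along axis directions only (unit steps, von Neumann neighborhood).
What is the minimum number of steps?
7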